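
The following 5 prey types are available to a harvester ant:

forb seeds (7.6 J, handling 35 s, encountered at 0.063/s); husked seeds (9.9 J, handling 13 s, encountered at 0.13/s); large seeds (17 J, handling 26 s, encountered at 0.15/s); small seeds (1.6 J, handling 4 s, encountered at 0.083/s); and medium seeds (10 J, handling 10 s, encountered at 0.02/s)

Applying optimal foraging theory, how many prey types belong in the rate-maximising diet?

3

Profitabilities (E/h, J/s): medium seeds 1, husked seeds 0.762, large seeds 0.654, small seeds 0.4, forb seeds 0.217. Add prey in this order while the next type's profitability exceeds the intake rate on those already taken.
Rate on top 1: 0.1667. husked seeds: 0.762 > 0.1667 → include.
Rate on top 2: 0.5145. large seeds: 0.654 > 0.5145 → include.
Rate on top 3: 0.5946. small seeds: 0.4 < 0.5946 → exclude; stop.
Optimal diet: medium seeds, husked seeds, large seeds — 3 of 5 types.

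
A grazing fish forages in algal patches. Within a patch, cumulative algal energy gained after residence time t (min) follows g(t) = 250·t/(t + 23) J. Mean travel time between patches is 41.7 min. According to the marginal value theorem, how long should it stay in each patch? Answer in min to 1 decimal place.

By the marginal value theorem, leave when the instantaneous gain rate g'(t) equals the habitat-wide average g(t)/(T + t).
g'(t) = 250·23/(t + 23)². Setting 250·23/(t+23)² = 250t/[(t+23)(41.7+t)] gives 23(41.7+t) = t(t+23), so t² = 23×41.7 = 959.1.
t* = √959.1 = 30.97 min.

31.0 min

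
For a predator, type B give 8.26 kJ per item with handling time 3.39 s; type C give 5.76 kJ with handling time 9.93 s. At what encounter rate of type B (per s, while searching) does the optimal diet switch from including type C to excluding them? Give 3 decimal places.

At the threshold, the rate on type B alone equals the profitability of type C: λ·8.26/(1 + λ·3.39) = 5.76/9.93 = 0.5801.
Rearranging, λ(8.26 − 0.5801×3.39) = 0.5801, so λ = 0.5801/6.294 = 0.09217 per s.

0.092 per s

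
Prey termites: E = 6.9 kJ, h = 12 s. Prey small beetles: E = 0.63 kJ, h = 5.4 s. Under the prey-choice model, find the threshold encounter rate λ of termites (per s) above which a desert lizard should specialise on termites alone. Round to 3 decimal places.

0.021 per s

The zero-one rule: include small beetles iff E₂/h₂ > λE₁/(1+λh₁). Equality gives the switch point.
λE₁h₂ = E₂ + λE₂h₁ ⇒ λ = E₂/(E₁h₂ − E₂h₁) = 0.63/(37.26 − 7.56) = 0.02121 per s.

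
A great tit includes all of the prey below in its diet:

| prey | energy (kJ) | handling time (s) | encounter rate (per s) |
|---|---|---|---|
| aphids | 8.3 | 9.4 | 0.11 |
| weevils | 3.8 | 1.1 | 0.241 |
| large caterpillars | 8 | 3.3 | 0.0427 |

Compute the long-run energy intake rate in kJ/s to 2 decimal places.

0.89 kJ/s

R = Σλ_iE_i / (1 + Σλ_ih_i)
Numerator: 0.11×8.3 + 0.241×3.8 + 0.0427×8 = 2.17
Denominator: 1 + 0.11×9.4 + 0.241×1.1 + 0.0427×3.3 = 2.44
R = 2.17/2.44 = 0.8895 kJ/s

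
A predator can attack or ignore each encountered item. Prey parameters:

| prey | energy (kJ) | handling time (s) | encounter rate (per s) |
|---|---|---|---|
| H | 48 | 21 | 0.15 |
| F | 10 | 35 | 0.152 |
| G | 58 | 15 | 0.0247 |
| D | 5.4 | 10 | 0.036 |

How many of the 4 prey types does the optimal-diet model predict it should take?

2

E/h in descending order: G 3.87, H 2.29, D 0.54, F 0.286 kJ/s. The optimal diet is the largest prefix of this list for which every included type satisfies E_i/h_i > R on the types above it.
Rate on top 1: 1.045. H: 2.29 > 1.045 → include.
Rate on top 2: 1.91. D: 0.54 < 1.91 → exclude; stop.
Optimal diet: G, H — 2 of 4 types.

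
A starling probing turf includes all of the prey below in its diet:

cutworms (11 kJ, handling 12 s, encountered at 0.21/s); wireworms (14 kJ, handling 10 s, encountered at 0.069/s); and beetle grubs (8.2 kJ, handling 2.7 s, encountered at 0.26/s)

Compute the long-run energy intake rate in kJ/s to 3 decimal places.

1.101 kJ/s

R = Σλ_iE_i / (1 + Σλ_ih_i)
Numerator: 0.21×11 + 0.069×14 + 0.26×8.2 = 5.408
Denominator: 1 + 0.21×12 + 0.069×10 + 0.26×2.7 = 4.912
R = 5.408/4.912 = 1.101 kJ/s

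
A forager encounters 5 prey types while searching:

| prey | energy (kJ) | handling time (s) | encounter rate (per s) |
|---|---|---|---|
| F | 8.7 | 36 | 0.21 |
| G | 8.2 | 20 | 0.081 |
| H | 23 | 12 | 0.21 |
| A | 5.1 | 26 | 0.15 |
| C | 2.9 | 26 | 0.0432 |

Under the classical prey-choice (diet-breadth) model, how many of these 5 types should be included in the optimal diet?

Profitabilities (E/h, kJ/s): H 1.92, G 0.41, F 0.242, A 0.196, C 0.112. Add prey in this order while the next type's profitability exceeds the intake rate on those already taken.
Rate on top 1: 1.372. G: 0.41 < 1.372 → exclude; stop.
Optimal diet: H — 1 of 5 types.

1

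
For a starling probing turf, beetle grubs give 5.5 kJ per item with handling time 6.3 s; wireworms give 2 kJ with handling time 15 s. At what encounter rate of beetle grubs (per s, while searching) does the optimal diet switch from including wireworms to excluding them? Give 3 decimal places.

0.029 per s

At the threshold, the rate on beetle grubs alone equals the profitability of wireworms: λ·5.5/(1 + λ·6.3) = 2/15 = 0.1333.
Rearranging, λ(5.5 − 0.1333×6.3) = 0.1333, so λ = 0.1333/4.66 = 0.02861 per s.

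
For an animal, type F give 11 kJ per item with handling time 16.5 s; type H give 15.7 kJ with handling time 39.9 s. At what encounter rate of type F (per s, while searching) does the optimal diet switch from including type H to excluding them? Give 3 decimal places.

At the threshold, the rate on type F alone equals the profitability of type H: λ·11/(1 + λ·16.5) = 15.7/39.9 = 0.3935.
Rearranging, λ(11 − 0.3935×16.5) = 0.3935, so λ = 0.3935/4.508 = 0.08729 per s.

0.087 per s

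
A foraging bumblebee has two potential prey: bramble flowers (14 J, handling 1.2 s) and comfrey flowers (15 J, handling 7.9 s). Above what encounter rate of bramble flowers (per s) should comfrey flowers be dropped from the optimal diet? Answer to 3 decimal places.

0.162 per s

The zero-one rule: include comfrey flowers iff E₂/h₂ > λE₁/(1+λh₁). Equality gives the switch point.
λE₁h₂ = E₂ + λE₂h₁ ⇒ λ = E₂/(E₁h₂ − E₂h₁) = 15/(110.6 − 18) = 0.162 per s.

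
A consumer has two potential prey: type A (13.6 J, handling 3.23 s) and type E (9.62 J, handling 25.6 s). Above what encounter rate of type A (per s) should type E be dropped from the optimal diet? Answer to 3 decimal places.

Drop type E once their profitability E₂/h₂ falls below the rate achievable on type A alone: E₂/h₂ = λE₁/(1 + λh₁).
Solve for λ: λE₁h₂ = E₂(1 + λh₁) → λ(E₁h₂ − E₂h₁) = E₂ → λ = E₂/(E₁h₂ − E₂h₁).
λ = 9.62/(13.6×25.6 − 9.62×3.23) = 9.62/317.1 = 0.03034 per s.

0.030 per s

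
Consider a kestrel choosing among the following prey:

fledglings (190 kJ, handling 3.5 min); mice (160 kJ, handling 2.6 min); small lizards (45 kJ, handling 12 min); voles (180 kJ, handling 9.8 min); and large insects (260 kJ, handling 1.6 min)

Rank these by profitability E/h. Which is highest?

large insects

In descending order of E/h:
large insects: 260/1.6 = 162 kJ/min
mice: 160/2.6 = 61.5 kJ/min
fledglings: 190/3.5 = 54.3 kJ/min
voles: 180/9.8 = 18.4 kJ/min
small lizards: 45/12 = 3.75 kJ/min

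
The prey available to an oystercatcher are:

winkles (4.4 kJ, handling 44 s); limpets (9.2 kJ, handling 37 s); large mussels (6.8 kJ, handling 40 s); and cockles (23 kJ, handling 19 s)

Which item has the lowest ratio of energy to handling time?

winkles

In descending order of E/h:
cockles: 23/19 = 1.21 kJ/s
limpets: 9.2/37 = 0.249 kJ/s
large mussels: 6.8/40 = 0.17 kJ/s
winkles: 4.4/44 = 0.1 kJ/s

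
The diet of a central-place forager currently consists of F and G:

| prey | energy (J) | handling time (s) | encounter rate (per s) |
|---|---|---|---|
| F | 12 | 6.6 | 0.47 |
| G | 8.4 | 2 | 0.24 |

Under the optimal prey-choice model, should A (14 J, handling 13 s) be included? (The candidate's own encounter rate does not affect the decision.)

On F and G alone, R = ΣλE/(1+Σλh) = 7.656/4.582 = 1.671 J/s.
A: E/h = 14/13 = 1.077 J/s.
Since 1.077 < R, time spent handling A is better spent searching.

No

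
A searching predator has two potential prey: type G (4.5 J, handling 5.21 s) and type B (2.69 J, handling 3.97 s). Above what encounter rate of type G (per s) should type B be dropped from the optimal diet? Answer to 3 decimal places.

Drop type B once their profitability E₂/h₂ falls below the rate achievable on type G alone: E₂/h₂ = λE₁/(1 + λh₁).
Solve for λ: λE₁h₂ = E₂(1 + λh₁) → λ(E₁h₂ − E₂h₁) = E₂ → λ = E₂/(E₁h₂ − E₂h₁).
λ = 2.69/(4.5×3.97 − 2.69×5.21) = 2.69/3.85 = 0.6987 per s.

0.699 per s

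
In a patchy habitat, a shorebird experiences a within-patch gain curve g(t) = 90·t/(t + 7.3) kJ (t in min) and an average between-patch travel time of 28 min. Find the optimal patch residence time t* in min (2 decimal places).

14.30 min

By the marginal value theorem, leave when the instantaneous gain rate g'(t) equals the habitat-wide average g(t)/(T + t).
g'(t) = 90·7.3/(t + 7.3)². Setting 90·7.3/(t+7.3)² = 90t/[(t+7.3)(28+t)] gives 7.3(28+t) = t(t+7.3), so t² = 7.3×28 = 204.4.
t* = √204.4 = 14.3 min.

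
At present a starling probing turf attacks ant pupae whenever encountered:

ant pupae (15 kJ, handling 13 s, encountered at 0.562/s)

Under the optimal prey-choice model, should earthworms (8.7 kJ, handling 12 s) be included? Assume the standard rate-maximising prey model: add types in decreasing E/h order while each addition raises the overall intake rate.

Intake rate on the current diet: R = (0.562×15) / (1 + 0.562×13) = 8.43/8.306 = 1.015 kJ/s.
Profitability of earthworms: 8.7/12 = 0.725 kJ/s.
Since 0.725 < R, time spent handling earthworms is better spent searching.

No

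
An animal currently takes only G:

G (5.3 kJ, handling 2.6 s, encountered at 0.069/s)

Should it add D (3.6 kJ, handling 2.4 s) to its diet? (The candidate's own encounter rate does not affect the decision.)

On G alone, R = ΣλE/(1+Σλh) = 0.3657/1.179 = 0.3101 kJ/s.
Profitability of D: 3.6/2.4 = 1.5 kJ/s.
Since 1.5 > R, including D increases the long-run rate.

Yes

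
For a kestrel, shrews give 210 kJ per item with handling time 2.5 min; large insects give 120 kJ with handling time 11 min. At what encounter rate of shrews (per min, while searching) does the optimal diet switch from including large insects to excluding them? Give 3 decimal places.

Drop large insects once their profitability E₂/h₂ falls below the rate achievable on shrews alone: E₂/h₂ = λE₁/(1 + λh₁).
Solve for λ: λE₁h₂ = E₂(1 + λh₁) → λ(E₁h₂ − E₂h₁) = E₂ → λ = E₂/(E₁h₂ − E₂h₁).
λ = 120/(210×11 − 120×2.5) = 120/2010 = 0.0597 per min.

0.060 per min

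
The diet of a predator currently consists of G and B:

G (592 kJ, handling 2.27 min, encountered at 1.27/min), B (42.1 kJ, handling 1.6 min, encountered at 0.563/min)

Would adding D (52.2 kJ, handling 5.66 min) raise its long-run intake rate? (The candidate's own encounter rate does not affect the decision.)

No

Intake rate on the current diet: R = (1.27×592 + 0.563×42.1) / (1 + 1.27×2.27 + 0.563×1.6) = 775.5/4.784 = 162.1 kJ/min.
Profitability of D: 52.2/5.66 = 9.223 kJ/min.
Since 9.223 < R, time spent handling D is better spent searching.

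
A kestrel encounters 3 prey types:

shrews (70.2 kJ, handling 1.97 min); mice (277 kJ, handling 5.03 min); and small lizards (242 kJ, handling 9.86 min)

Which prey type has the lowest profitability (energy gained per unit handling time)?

small lizards

Profitability E/h (kJ/min): shrews = 70.2/1.97 = 35.6, mice = 277/5.03 = 55.1, small lizards = 242/9.86 = 24.5.
Ranked: mice > shrews > small lizards.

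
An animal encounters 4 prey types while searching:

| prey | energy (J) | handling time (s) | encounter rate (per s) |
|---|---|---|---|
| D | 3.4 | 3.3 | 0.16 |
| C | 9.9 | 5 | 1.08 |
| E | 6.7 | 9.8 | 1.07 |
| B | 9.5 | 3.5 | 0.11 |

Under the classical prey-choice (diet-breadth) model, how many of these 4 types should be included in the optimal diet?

Rank by E/h (J/s): B 2.71, C 1.98, D 1.03, E 0.684. Include each in turn until the next type's E/h falls below the running intake rate.
Rate on top 1: 0.7545. C: 1.98 > 0.7545 → include.
Rate on top 2: 1.73. D: 1.03 < 1.73 → exclude; stop.
Optimal diet: B, C — 2 of 4 types.

2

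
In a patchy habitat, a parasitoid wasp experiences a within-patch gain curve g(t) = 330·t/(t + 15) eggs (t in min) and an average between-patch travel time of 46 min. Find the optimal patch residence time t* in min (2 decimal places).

Optimal t* satisfies g'(t*) = g(t*)/(T + t*).
g'(t) = 330·15/(t + 15)². Setting 330·15/(t+15)² = 330t/[(t+15)(46+t)] gives 15(46+t) = t(t+15), so t² = 15×46 = 690.
t* = √690 = 26.27 min.

26.27 min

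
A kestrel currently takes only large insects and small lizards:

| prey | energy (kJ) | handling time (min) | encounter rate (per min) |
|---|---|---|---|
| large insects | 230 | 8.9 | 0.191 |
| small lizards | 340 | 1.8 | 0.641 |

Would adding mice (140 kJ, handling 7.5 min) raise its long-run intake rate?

No

On large insects and small lizards alone, R = ΣλE/(1+Σλh) = 261.9/3.854 = 67.95 kJ/min.
mice: E/h = 140/7.5 = 18.67 kJ/min.
18.67 < 67.95, so adding mice would lower the average — exclude it.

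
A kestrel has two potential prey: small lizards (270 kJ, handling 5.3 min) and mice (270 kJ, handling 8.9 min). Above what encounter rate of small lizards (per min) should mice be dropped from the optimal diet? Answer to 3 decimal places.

The zero-one rule: include mice iff E₂/h₂ > λE₁/(1+λh₁). Equality gives the switch point.
λE₁h₂ = E₂ + λE₂h₁ ⇒ λ = E₂/(E₁h₂ − E₂h₁) = 270/(2403 − 1431) = 0.2778 per min.

0.278 per min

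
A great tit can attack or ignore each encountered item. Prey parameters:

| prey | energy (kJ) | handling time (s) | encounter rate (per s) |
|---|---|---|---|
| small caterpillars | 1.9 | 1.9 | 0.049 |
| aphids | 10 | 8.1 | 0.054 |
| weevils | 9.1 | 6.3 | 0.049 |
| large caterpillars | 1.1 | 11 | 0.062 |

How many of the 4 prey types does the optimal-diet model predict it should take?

3

Profitabilities (E/h, kJ/s): weevils 1.44, aphids 1.23, small caterpillars 1, large caterpillars 0.1. Add prey in this order while the next type's profitability exceeds the intake rate on those already taken.
Rate on top 1: 0.3407. aphids: 1.23 > 0.3407 → include.
Rate on top 2: 0.5646. small caterpillars: 1 > 0.5646 → include.
Rate on top 3: 0.5867. large caterpillars: 0.1 < 0.5867 → exclude; stop.
Optimal diet: weevils, aphids, small caterpillars — 3 of 4 types.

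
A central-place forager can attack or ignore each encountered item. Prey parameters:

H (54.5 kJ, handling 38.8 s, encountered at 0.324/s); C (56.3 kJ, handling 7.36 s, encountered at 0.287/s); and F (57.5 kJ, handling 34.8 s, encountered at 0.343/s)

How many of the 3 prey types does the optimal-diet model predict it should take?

Rank by E/h (kJ/s): C 7.65, F 1.65, H 1.4. Include each in turn until the next type's E/h falls below the running intake rate.
Rate on top 1: 5.192. F: 1.65 < 5.192 → exclude; stop.
Optimal diet: C — 1 of 3 types.

1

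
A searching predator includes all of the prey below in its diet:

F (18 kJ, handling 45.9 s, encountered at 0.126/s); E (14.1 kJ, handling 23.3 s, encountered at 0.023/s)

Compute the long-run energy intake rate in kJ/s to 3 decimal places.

0.354 kJ/s

Energy encountered per unit search time: 0.126×18 + 0.023×14.1 = 2.592 kJ/s.
Handling time per unit search time: 0.126×45.9 + 0.023×23.3 = 6.319.
Rate = 2.592/(1 + 6.319) = 0.3542 kJ/s.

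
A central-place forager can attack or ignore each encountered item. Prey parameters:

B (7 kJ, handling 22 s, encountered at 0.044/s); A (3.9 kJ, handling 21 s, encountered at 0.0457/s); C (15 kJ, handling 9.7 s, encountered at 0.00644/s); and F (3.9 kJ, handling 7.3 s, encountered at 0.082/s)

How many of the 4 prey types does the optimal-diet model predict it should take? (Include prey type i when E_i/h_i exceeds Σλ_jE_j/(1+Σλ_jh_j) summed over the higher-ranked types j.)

3

Rank by E/h (kJ/s): C 1.55, F 0.534, B 0.318, A 0.186. Include each in turn until the next type's E/h falls below the running intake rate.
Rate on top 1: 0.09092. F: 0.534 > 0.09092 → include.
Rate on top 2: 0.2507. B: 0.318 > 0.2507 → include.
Rate on top 3: 0.2755. A: 0.186 < 0.2755 → exclude; stop.
Optimal diet: C, F, B — 3 of 4 types.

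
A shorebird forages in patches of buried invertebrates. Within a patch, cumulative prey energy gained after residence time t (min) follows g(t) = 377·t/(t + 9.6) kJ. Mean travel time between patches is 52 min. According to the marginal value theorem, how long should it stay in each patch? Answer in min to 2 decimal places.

By the marginal value theorem, leave when the instantaneous gain rate g'(t) equals the habitat-wide average g(t)/(T + t).
g'(t) = 377·9.6/(t + 9.6)². Setting 377·9.6/(t+9.6)² = 377t/[(t+9.6)(52+t)] gives 9.6(52+t) = t(t+9.6), so t² = 9.6×52 = 499.2.
t* = √499.2 = 22.34 min.

22.34 min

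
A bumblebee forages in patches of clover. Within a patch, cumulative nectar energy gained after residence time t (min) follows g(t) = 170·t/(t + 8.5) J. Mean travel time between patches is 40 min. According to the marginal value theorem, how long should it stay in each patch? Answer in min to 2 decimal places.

Maximise g(t)/(T+t): set derivative to zero → g'(t)(T+t) = g(t).
g'(t) = 170·8.5/(t + 8.5)². Setting 170·8.5/(t+8.5)² = 170t/[(t+8.5)(40+t)] gives 8.5(40+t) = t(t+8.5), so t² = 8.5×40 = 340.
t* = √340 = 18.44 min.

18.44 min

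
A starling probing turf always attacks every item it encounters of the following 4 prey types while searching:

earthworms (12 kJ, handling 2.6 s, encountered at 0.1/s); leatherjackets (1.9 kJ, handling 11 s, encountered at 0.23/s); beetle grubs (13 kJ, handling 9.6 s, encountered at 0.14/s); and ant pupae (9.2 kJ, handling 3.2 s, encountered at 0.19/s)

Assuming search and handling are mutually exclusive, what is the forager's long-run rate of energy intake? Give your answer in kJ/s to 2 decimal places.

R = Σλ_iE_i / (1 + Σλ_ih_i)
Numerator: 0.1×12 + 0.23×1.9 + 0.14×13 + 0.19×9.2 = 5.205
Denominator: 1 + 0.1×2.6 + 0.23×11 + 0.14×9.6 + 0.19×3.2 = 5.742
R = 5.205/5.742 = 0.9065 kJ/s

0.91 kJ/s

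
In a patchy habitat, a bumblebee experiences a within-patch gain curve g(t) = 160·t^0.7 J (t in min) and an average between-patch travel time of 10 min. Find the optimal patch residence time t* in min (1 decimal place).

23.3 min

Optimal t* satisfies g'(t*) = g(t*)/(T + t*).
g'(t) = 0.7·160·t^-0.3. Setting 0.7·160·t^-0.3 = 160·t^0.7/(10+t) gives 0.7(10+t) = t, so 0.30·t = 0.7×10.
t* = 0.7×10/0.30 = 23.33 min.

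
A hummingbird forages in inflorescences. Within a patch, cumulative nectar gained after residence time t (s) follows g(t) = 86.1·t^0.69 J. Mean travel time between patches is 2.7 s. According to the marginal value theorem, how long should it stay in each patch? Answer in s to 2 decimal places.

6.01 s

Maximise g(t)/(T+t): set derivative to zero → g'(t)(T+t) = g(t).
g'(t) = 0.69·86.1·t^-0.31. Setting 0.69·86.1·t^-0.31 = 86.1·t^0.69/(2.7+t) gives 0.69(2.7+t) = t, so 0.31·t = 0.69×2.7.
t* = 0.69×2.7/0.31 = 6.01 s.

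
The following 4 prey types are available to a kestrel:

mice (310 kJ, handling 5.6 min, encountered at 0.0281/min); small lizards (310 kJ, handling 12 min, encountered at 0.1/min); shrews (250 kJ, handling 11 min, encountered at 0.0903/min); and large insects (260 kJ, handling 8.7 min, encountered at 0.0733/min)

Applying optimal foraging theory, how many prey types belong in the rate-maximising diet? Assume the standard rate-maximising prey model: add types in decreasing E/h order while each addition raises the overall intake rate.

4

Rank by E/h (kJ/min): mice 55.4, large insects 29.9, small lizards 25.8, shrews 22.7. Include each in turn until the next type's E/h falls below the running intake rate.
Rate on top 1: 7.527. large insects: 29.9 > 7.527 → include.
Rate on top 2: 15.47. small lizards: 25.8 > 15.47 → include.
Rate on top 3: 19.62. shrews: 22.7 > 19.62 → include.
Optimal diet: mice, large insects, small lizards, shrews — 4 of 4 types.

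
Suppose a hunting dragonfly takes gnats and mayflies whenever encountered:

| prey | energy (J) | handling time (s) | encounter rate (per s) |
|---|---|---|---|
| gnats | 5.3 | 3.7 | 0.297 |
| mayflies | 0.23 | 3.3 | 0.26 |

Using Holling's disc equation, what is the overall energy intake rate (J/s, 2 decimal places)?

0.55 J/s

R = (0.297×5.3 + 0.26×0.23) / (1 + 0.297×3.7 + 0.26×3.3) = 1.634/2.957 = 0.5526 J/s.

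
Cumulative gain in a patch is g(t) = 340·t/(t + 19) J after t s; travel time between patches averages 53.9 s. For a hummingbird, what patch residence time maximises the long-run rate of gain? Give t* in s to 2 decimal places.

Maximise g(t)/(T+t): set derivative to zero → g'(t)(T+t) = g(t).
g'(t) = 340·19/(t + 19)². Setting 340·19/(t+19)² = 340t/[(t+19)(53.9+t)] gives 19(53.9+t) = t(t+19), so t² = 19×53.9 = 1024.
t* = √1024 = 32 s.

32.00 s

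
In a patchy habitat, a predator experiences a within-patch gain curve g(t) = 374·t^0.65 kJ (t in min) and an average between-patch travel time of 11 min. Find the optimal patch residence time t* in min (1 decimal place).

20.4 min

Optimal t* satisfies g'(t*) = g(t*)/(T + t*).
g'(t) = 0.65·374·t^-0.35. Setting 0.65·374·t^-0.35 = 374·t^0.65/(11+t) gives 0.65(11+t) = t, so 0.35·t = 0.65×11.
t* = 0.65×11/0.35 = 20.43 min.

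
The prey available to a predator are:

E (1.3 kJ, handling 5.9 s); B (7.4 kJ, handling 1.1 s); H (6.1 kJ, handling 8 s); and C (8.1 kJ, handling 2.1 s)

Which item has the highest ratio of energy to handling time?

B

Profitability E/h (kJ/s): E = 1.3/5.9 = 0.22, B = 7.4/1.1 = 6.73, H = 6.1/8 = 0.762, C = 8.1/2.1 = 3.86.
Ranked: B > C > H > E.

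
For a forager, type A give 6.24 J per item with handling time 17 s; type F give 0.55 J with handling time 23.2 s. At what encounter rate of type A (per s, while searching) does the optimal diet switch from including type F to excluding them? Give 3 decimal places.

0.004 per s

At the threshold, the rate on type A alone equals the profitability of type F: λ·6.24/(1 + λ·17) = 0.55/23.2 = 0.02371.
Rearranging, λ(6.24 − 0.02371×17) = 0.02371, so λ = 0.02371/5.837 = 0.004061 per s.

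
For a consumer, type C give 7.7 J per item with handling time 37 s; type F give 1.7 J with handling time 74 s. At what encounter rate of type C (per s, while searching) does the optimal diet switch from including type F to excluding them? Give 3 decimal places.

Drop type F once their profitability E₂/h₂ falls below the rate achievable on type C alone: E₂/h₂ = λE₁/(1 + λh₁).
Solve for λ: λE₁h₂ = E₂(1 + λh₁) → λ(E₁h₂ − E₂h₁) = E₂ → λ = E₂/(E₁h₂ − E₂h₁).
λ = 1.7/(7.7×74 − 1.7×37) = 1.7/506.9 = 0.003354 per s.

0.003 per s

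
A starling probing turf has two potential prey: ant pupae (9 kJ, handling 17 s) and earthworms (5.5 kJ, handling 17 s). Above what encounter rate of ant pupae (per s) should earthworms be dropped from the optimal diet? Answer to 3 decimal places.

0.092 per s

Drop earthworms once their profitability E₂/h₂ falls below the rate achievable on ant pupae alone: E₂/h₂ = λE₁/(1 + λh₁).
Solve for λ: λE₁h₂ = E₂(1 + λh₁) → λ(E₁h₂ − E₂h₁) = E₂ → λ = E₂/(E₁h₂ − E₂h₁).
λ = 5.5/(9×17 − 5.5×17) = 5.5/59.5 = 0.09244 per s.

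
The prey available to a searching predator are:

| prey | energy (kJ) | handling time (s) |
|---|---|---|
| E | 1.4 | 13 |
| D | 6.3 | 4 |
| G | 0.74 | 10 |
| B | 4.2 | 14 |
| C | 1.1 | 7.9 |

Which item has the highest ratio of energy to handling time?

D

Profitability E/h (kJ/s): E = 1.4/13 = 0.108, D = 6.3/4 = 1.57, G = 0.74/10 = 0.074, B = 4.2/14 = 0.3, C = 1.1/7.9 = 0.139.
Ranked: D > B > C > E > G.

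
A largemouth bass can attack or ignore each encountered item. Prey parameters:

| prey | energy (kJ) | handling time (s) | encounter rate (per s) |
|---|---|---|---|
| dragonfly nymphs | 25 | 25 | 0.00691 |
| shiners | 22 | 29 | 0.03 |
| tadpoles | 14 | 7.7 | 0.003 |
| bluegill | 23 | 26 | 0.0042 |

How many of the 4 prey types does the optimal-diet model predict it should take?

Rank by E/h (kJ/s): tadpoles 1.82, dragonfly nymphs 1, bluegill 0.885, shiners 0.759. Include each in turn until the next type's E/h falls below the running intake rate.
Rate on top 1: 0.04105. dragonfly nymphs: 1 > 0.04105 → include.
Rate on top 2: 0.1796. bluegill: 0.885 > 0.1796 → include.
Rate on top 3: 0.2386. shiners: 0.759 > 0.2386 → include.
Optimal diet: tadpoles, dragonfly nymphs, bluegill, shiners — 4 of 4 types.

4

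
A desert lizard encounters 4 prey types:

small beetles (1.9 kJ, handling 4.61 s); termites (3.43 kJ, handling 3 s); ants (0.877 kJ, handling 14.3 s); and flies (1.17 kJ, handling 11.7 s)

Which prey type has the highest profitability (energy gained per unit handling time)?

Profitability E/h (kJ/s): small beetles = 1.9/4.61 = 0.412, termites = 3.43/3 = 1.14, ants = 0.877/14.3 = 0.0613, flies = 1.17/11.7 = 0.1.
Ranked: termites > small beetles > flies > ants.

termites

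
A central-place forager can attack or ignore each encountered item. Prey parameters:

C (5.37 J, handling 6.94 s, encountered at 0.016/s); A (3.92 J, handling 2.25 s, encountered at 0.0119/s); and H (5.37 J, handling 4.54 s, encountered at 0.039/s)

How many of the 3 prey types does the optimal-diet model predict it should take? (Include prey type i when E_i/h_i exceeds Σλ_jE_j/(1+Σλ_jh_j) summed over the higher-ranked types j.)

3

E/h in descending order: A 1.74, H 1.18, C 0.774 J/s. The optimal diet is the largest prefix of this list for which every included type satisfies E_i/h_i > R on the types above it.
Rate on top 1: 0.04543. H: 1.18 > 0.04543 → include.
Rate on top 2: 0.2127. C: 0.774 > 0.2127 → include.
Optimal diet: A, H, C — 3 of 3 types.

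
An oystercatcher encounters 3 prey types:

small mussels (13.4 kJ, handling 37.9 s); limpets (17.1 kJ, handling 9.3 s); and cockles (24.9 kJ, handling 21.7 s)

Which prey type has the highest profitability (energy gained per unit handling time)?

Profitability E/h (kJ/s): small mussels = 13.4/37.9 = 0.354, limpets = 17.1/9.3 = 1.84, cockles = 24.9/21.7 = 1.15.
Ranked: limpets > cockles > small mussels.

limpets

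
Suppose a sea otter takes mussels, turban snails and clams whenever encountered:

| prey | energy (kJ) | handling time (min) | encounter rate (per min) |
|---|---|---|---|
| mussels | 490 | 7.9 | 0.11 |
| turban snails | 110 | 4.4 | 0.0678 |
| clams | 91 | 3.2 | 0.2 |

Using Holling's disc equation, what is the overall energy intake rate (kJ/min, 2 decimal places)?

R = (0.11×490 + 0.0678×110 + 0.2×91) / (1 + 0.11×7.9 + 0.0678×4.4 + 0.2×3.2) = 79.56/2.807 = 28.34 kJ/min.

28.34 kJ/min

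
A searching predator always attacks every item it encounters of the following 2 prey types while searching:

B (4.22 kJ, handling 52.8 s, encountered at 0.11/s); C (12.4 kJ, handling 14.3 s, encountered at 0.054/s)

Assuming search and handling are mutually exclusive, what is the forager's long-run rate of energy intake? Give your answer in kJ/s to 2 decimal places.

0.15 kJ/s

R = Σλ_iE_i / (1 + Σλ_ih_i)
Numerator: 0.11×4.22 + 0.054×12.4 = 1.134
Denominator: 1 + 0.11×52.8 + 0.054×14.3 = 7.58
R = 1.134/7.58 = 0.1496 kJ/s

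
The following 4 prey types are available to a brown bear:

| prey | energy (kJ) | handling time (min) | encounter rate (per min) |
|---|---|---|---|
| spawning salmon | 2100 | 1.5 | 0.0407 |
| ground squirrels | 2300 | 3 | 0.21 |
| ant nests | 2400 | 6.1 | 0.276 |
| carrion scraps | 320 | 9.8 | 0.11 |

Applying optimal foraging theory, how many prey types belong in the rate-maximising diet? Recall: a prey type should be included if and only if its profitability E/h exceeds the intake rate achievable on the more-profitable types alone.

Profitabilities (E/h, kJ/min): spawning salmon 1.4e+03, ground squirrels 767, ant nests 393, carrion scraps 32.7. Add prey in this order while the next type's profitability exceeds the intake rate on those already taken.
Rate on top 1: 80.55. ground squirrels: 767 > 80.55 → include.
Rate on top 2: 336.2. ant nests: 393 > 336.2 → include.
Rate on top 3: 364.7. carrion scraps: 32.7 < 364.7 → exclude; stop.
Optimal diet: spawning salmon, ground squirrels, ant nests — 3 of 4 types.

3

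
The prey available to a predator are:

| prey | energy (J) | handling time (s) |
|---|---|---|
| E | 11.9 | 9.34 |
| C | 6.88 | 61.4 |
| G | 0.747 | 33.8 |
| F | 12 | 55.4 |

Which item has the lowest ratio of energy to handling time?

Profitability E/h (J/s): E = 11.9/9.34 = 1.27, C = 6.88/61.4 = 0.112, G = 0.747/33.8 = 0.0221, F = 12/55.4 = 0.217.
Ranked: E > F > C > G.

G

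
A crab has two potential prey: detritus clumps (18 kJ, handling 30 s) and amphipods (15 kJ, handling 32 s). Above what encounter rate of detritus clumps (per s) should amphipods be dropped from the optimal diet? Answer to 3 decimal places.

0.119 per s

Drop amphipods once their profitability E₂/h₂ falls below the rate achievable on detritus clumps alone: E₂/h₂ = λE₁/(1 + λh₁).
Solve for λ: λE₁h₂ = E₂(1 + λh₁) → λ(E₁h₂ − E₂h₁) = E₂ → λ = E₂/(E₁h₂ − E₂h₁).
λ = 15/(18×32 − 15×30) = 15/126 = 0.119 per s.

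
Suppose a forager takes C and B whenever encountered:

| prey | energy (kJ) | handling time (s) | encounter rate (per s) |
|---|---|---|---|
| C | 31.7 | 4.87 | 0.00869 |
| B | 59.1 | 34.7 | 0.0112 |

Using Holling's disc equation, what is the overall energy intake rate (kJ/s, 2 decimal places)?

0.66 kJ/s

R = Σλ_iE_i / (1 + Σλ_ih_i)
Numerator: 0.00869×31.7 + 0.0112×59.1 = 0.9374
Denominator: 1 + 0.00869×4.87 + 0.0112×34.7 = 1.431
R = 0.9374/1.431 = 0.6551 kJ/s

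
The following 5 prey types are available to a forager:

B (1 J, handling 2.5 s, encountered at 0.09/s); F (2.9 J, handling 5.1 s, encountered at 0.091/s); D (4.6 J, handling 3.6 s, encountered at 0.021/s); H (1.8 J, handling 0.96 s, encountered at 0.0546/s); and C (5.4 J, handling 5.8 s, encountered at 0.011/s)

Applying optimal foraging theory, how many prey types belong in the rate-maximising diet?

5

Rank by E/h (J/s): H 1.88, D 1.28, C 0.931, F 0.569, B 0.4. Include each in turn until the next type's E/h falls below the running intake rate.
Rate on top 1: 0.09339. D: 1.28 > 0.09339 → include.
Rate on top 2: 0.1728. C: 0.931 > 0.1728 → include.
Rate on top 3: 0.2134. F: 0.569 > 0.2134 → include.
Rate on top 4: 0.3129. B: 0.4 > 0.3129 → include.
Optimal diet: H, D, C, F, B — 5 of 5 types.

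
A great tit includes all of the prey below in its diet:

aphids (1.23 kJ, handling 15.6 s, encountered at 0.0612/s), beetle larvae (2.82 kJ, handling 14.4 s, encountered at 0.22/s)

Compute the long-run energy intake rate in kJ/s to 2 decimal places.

0.14 kJ/s

Energy encountered per unit search time: 0.0612×1.23 + 0.22×2.82 = 0.6957 kJ/s.
Handling time per unit search time: 0.0612×15.6 + 0.22×14.4 = 4.123.
Rate = 0.6957/(1 + 4.123) = 0.1358 kJ/s.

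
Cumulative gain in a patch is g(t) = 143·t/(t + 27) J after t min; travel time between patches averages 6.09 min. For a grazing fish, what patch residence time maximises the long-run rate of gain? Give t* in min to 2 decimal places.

12.82 min

By the marginal value theorem, leave when the instantaneous gain rate g'(t) equals the habitat-wide average g(t)/(T + t).
g'(t) = 143·27/(t + 27)². Setting 143·27/(t+27)² = 143t/[(t+27)(6.09+t)] gives 27(6.09+t) = t(t+27), so t² = 27×6.09 = 164.4.
t* = √164.4 = 12.82 min.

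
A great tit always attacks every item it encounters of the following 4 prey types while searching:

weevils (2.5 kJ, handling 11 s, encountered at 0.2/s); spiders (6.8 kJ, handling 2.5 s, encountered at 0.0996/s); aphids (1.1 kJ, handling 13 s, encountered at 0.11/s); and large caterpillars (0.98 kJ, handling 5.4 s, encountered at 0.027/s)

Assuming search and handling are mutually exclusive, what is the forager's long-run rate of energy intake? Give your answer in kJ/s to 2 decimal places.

0.26 kJ/s

R = Σλ_iE_i / (1 + Σλ_ih_i)
Numerator: 0.2×2.5 + 0.0996×6.8 + 0.11×1.1 + 0.027×0.98 = 1.325
Denominator: 1 + 0.2×11 + 0.0996×2.5 + 0.11×13 + 0.027×5.4 = 5.025
R = 1.325/5.025 = 0.2636 kJ/s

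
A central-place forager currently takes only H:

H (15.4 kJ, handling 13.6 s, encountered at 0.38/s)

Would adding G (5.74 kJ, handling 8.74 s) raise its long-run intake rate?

No

Current rate: (0.38×15.4)/(1 + 0.38×13.6) = 0.9488 kJ/s.
Profitability of G: 5.74/8.74 = 0.6568 kJ/s.
0.6568 < 0.9488, so adding G would lower the average — exclude it.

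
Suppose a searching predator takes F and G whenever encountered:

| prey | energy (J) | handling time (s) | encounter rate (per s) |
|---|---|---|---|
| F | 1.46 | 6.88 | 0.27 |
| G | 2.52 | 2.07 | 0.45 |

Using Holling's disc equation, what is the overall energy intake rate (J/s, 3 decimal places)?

R = Σλ_iE_i / (1 + Σλ_ih_i)
Numerator: 0.27×1.46 + 0.45×2.52 = 1.528
Denominator: 1 + 0.27×6.88 + 0.45×2.07 = 3.789
R = 1.528/3.789 = 0.4033 J/s

0.403 J/s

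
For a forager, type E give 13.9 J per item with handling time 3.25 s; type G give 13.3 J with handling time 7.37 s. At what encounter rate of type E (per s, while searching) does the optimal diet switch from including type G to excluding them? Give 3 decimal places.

0.225 per s

Drop type G once their profitability E₂/h₂ falls below the rate achievable on type E alone: E₂/h₂ = λE₁/(1 + λh₁).
Solve for λ: λE₁h₂ = E₂(1 + λh₁) → λ(E₁h₂ − E₂h₁) = E₂ → λ = E₂/(E₁h₂ − E₂h₁).
λ = 13.3/(13.9×7.37 − 13.3×3.25) = 13.3/59.22 = 0.2246 per s.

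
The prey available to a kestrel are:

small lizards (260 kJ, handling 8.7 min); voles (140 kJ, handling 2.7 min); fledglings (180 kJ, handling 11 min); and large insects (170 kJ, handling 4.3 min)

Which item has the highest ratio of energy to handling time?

voles

Profitability E/h (kJ/min): small lizards = 260/8.7 = 29.9, voles = 140/2.7 = 51.9, fledglings = 180/11 = 16.4, large insects = 170/4.3 = 39.5.
Ranked: voles > large insects > small lizards > fledglings.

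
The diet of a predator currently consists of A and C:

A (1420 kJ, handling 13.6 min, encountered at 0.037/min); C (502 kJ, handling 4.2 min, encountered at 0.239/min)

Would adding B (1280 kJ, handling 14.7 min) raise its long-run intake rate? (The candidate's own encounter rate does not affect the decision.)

Yes

Current rate: (0.037×1420 + 0.239×502)/(1 + 0.037×13.6 + 0.239×4.2) = 68.81 kJ/min.
B: E/h = 1280/14.7 = 87.07 kJ/min.
87.07 > 68.81, so adding B raises the average — include it.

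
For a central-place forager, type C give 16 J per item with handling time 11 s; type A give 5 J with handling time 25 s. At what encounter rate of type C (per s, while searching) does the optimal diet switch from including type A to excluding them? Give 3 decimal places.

0.014 per s

At the threshold, the rate on type C alone equals the profitability of type A: λ·16/(1 + λ·11) = 5/25 = 0.2.
Rearranging, λ(16 − 0.2×11) = 0.2, so λ = 0.2/13.8 = 0.01449 per s.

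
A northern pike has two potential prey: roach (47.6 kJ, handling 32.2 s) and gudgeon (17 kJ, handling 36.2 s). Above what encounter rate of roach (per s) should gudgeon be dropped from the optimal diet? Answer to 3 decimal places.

0.014 per s

At the threshold, the rate on roach alone equals the profitability of gudgeon: λ·47.6/(1 + λ·32.2) = 17/36.2 = 0.4696.
Rearranging, λ(47.6 − 0.4696×32.2) = 0.4696, so λ = 0.4696/32.48 = 0.01446 per s.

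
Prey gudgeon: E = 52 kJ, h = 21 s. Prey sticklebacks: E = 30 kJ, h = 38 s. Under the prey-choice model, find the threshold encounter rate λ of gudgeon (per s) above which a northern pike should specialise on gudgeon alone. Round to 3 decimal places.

At the threshold, the rate on gudgeon alone equals the profitability of sticklebacks: λ·52/(1 + λ·21) = 30/38 = 0.7895.
Rearranging, λ(52 − 0.7895×21) = 0.7895, so λ = 0.7895/35.42 = 0.02229 per s.

0.022 per s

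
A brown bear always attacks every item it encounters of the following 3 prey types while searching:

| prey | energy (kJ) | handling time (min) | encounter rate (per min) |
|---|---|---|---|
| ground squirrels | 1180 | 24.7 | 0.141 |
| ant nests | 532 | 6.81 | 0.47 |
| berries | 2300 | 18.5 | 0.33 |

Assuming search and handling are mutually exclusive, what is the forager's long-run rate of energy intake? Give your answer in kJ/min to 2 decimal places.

85.25 kJ/min

R = (0.141×1180 + 0.47×532 + 0.33×2300) / (1 + 0.141×24.7 + 0.47×6.81 + 0.33×18.5) = 1175/13.79 = 85.25 kJ/min.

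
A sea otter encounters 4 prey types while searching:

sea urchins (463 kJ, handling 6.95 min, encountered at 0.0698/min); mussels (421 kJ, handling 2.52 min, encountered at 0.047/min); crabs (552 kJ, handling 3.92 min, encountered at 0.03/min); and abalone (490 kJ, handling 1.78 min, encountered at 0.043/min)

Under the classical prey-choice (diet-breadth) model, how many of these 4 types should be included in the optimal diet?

E/h in descending order: abalone 275, mussels 167, crabs 141, sea urchins 66.6 kJ/min. The optimal diet is the largest prefix of this list for which every included type satisfies E_i/h_i > R on the types above it.
Rate on top 1: 19.57. mussels: 167 > 19.57 → include.
Rate on top 2: 34.19. crabs: 141 > 34.19 → include.
Rate on top 3: 43.74. sea urchins: 66.6 > 43.74 → include.
Optimal diet: abalone, mussels, crabs, sea urchins — 4 of 4 types.

4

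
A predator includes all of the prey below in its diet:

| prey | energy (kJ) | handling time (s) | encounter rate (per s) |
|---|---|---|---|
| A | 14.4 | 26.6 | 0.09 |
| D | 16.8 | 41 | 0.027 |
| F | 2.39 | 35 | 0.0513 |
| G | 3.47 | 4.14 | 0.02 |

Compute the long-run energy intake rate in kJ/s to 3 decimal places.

0.304 kJ/s

R = Σλ_iE_i / (1 + Σλ_ih_i)
Numerator: 0.09×14.4 + 0.027×16.8 + 0.0513×2.39 + 0.02×3.47 = 1.942
Denominator: 1 + 0.09×26.6 + 0.027×41 + 0.0513×35 + 0.02×4.14 = 6.379
R = 1.942/6.379 = 0.3044 kJ/s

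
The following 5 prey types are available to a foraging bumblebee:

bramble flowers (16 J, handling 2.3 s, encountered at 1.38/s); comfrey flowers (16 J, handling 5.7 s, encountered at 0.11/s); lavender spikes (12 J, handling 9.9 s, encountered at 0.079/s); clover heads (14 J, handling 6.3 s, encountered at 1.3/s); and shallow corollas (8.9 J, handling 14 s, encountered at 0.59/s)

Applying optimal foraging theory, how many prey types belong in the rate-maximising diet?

Profitabilities (E/h, J/s): bramble flowers 6.96, comfrey flowers 2.81, clover heads 2.22, lavender spikes 1.21, shallow corollas 0.636. Add prey in this order while the next type's profitability exceeds the intake rate on those already taken.
Rate on top 1: 5.29. comfrey flowers: 2.81 < 5.29 → exclude; stop.
Optimal diet: bramble flowers — 1 of 5 types.

1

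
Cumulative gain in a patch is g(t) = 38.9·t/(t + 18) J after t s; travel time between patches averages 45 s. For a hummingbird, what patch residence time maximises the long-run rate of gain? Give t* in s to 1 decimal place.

Maximise g(t)/(T+t): set derivative to zero → g'(t)(T+t) = g(t).
g'(t) = 38.9·18/(t + 18)². Setting 38.9·18/(t+18)² = 38.9t/[(t+18)(45+t)] gives 18(45+t) = t(t+18), so t² = 18×45 = 810.
t* = √810 = 28.46 s.

28.5 s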